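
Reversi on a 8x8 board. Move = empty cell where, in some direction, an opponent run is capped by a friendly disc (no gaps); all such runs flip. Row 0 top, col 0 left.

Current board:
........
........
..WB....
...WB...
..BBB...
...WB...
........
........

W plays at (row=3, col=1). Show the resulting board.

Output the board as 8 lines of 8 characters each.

Answer: ........
........
..WB....
.W.WB...
..WBB...
...WB...
........
........

Derivation:
Place W at (3,1); scan 8 dirs for brackets.
Dir NW: first cell '.' (not opp) -> no flip
Dir N: first cell '.' (not opp) -> no flip
Dir NE: first cell 'W' (not opp) -> no flip
Dir W: first cell '.' (not opp) -> no flip
Dir E: first cell '.' (not opp) -> no flip
Dir SW: first cell '.' (not opp) -> no flip
Dir S: first cell '.' (not opp) -> no flip
Dir SE: opp run (4,2) capped by W -> flip
All flips: (4,2)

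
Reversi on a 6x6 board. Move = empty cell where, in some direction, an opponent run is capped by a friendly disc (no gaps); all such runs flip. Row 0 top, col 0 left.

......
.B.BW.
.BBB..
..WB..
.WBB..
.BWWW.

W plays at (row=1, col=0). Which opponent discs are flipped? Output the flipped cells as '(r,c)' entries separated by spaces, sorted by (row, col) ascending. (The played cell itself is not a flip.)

Dir NW: edge -> no flip
Dir N: first cell '.' (not opp) -> no flip
Dir NE: first cell '.' (not opp) -> no flip
Dir W: edge -> no flip
Dir E: opp run (1,1), next='.' -> no flip
Dir SW: edge -> no flip
Dir S: first cell '.' (not opp) -> no flip
Dir SE: opp run (2,1) capped by W -> flip

Answer: (2,1)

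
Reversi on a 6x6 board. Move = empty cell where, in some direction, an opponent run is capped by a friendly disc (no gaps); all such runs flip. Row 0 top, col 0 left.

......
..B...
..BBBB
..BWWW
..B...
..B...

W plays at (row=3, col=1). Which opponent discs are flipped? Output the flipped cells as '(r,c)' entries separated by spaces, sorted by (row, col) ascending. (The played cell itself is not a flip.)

Dir NW: first cell '.' (not opp) -> no flip
Dir N: first cell '.' (not opp) -> no flip
Dir NE: opp run (2,2), next='.' -> no flip
Dir W: first cell '.' (not opp) -> no flip
Dir E: opp run (3,2) capped by W -> flip
Dir SW: first cell '.' (not opp) -> no flip
Dir S: first cell '.' (not opp) -> no flip
Dir SE: opp run (4,2), next='.' -> no flip

Answer: (3,2)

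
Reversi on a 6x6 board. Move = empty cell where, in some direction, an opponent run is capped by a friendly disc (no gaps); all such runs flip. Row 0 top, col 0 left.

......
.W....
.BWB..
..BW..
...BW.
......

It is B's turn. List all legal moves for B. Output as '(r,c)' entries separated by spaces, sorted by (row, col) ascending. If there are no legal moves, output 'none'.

Answer: (0,1) (1,2) (3,4) (4,5)

Derivation:
(0,0): no bracket -> illegal
(0,1): flips 1 -> legal
(0,2): no bracket -> illegal
(1,0): no bracket -> illegal
(1,2): flips 1 -> legal
(1,3): no bracket -> illegal
(2,0): no bracket -> illegal
(2,4): no bracket -> illegal
(3,1): no bracket -> illegal
(3,4): flips 1 -> legal
(3,5): no bracket -> illegal
(4,2): no bracket -> illegal
(4,5): flips 1 -> legal
(5,3): no bracket -> illegal
(5,4): no bracket -> illegal
(5,5): no bracket -> illegal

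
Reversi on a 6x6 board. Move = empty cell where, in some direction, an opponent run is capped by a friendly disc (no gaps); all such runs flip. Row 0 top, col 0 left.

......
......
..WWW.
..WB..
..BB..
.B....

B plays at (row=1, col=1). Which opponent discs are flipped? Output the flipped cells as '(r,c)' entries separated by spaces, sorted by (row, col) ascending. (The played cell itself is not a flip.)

Answer: (2,2)

Derivation:
Dir NW: first cell '.' (not opp) -> no flip
Dir N: first cell '.' (not opp) -> no flip
Dir NE: first cell '.' (not opp) -> no flip
Dir W: first cell '.' (not opp) -> no flip
Dir E: first cell '.' (not opp) -> no flip
Dir SW: first cell '.' (not opp) -> no flip
Dir S: first cell '.' (not opp) -> no flip
Dir SE: opp run (2,2) capped by B -> flip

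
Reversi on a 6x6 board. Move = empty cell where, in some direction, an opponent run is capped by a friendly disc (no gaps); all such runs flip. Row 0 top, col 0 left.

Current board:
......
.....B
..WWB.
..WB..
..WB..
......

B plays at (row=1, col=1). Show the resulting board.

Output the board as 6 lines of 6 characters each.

Answer: ......
.B...B
..BWB.
..WB..
..WB..
......

Derivation:
Place B at (1,1); scan 8 dirs for brackets.
Dir NW: first cell '.' (not opp) -> no flip
Dir N: first cell '.' (not opp) -> no flip
Dir NE: first cell '.' (not opp) -> no flip
Dir W: first cell '.' (not opp) -> no flip
Dir E: first cell '.' (not opp) -> no flip
Dir SW: first cell '.' (not opp) -> no flip
Dir S: first cell '.' (not opp) -> no flip
Dir SE: opp run (2,2) capped by B -> flip
All flips: (2,2)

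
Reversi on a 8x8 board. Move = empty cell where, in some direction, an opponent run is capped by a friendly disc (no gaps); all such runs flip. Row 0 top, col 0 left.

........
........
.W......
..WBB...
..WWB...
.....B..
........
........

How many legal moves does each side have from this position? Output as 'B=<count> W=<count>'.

-- B to move --
(1,0): no bracket -> illegal
(1,1): no bracket -> illegal
(1,2): no bracket -> illegal
(2,0): no bracket -> illegal
(2,2): no bracket -> illegal
(2,3): no bracket -> illegal
(3,0): no bracket -> illegal
(3,1): flips 1 -> legal
(4,1): flips 2 -> legal
(5,1): flips 1 -> legal
(5,2): flips 1 -> legal
(5,3): flips 1 -> legal
(5,4): no bracket -> illegal
B mobility = 5
-- W to move --
(2,2): no bracket -> illegal
(2,3): flips 1 -> legal
(2,4): flips 1 -> legal
(2,5): flips 1 -> legal
(3,5): flips 2 -> legal
(4,5): flips 1 -> legal
(4,6): no bracket -> illegal
(5,3): no bracket -> illegal
(5,4): no bracket -> illegal
(5,6): no bracket -> illegal
(6,4): no bracket -> illegal
(6,5): no bracket -> illegal
(6,6): no bracket -> illegal
W mobility = 5

Answer: B=5 W=5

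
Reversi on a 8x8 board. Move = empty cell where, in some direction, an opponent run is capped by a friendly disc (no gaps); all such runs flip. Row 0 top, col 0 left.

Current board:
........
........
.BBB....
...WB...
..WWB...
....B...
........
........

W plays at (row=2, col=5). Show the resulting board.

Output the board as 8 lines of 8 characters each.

Answer: ........
........
.BBB.W..
...WW...
..WWB...
....B...
........
........

Derivation:
Place W at (2,5); scan 8 dirs for brackets.
Dir NW: first cell '.' (not opp) -> no flip
Dir N: first cell '.' (not opp) -> no flip
Dir NE: first cell '.' (not opp) -> no flip
Dir W: first cell '.' (not opp) -> no flip
Dir E: first cell '.' (not opp) -> no flip
Dir SW: opp run (3,4) capped by W -> flip
Dir S: first cell '.' (not opp) -> no flip
Dir SE: first cell '.' (not opp) -> no flip
All flips: (3,4)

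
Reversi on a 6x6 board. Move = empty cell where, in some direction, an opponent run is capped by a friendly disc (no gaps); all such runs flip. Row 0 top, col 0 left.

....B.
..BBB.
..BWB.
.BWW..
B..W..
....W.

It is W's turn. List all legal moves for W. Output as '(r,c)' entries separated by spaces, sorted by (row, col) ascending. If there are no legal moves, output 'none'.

(0,1): flips 1 -> legal
(0,2): flips 2 -> legal
(0,3): flips 1 -> legal
(0,5): flips 1 -> legal
(1,1): flips 1 -> legal
(1,5): flips 1 -> legal
(2,0): no bracket -> illegal
(2,1): flips 1 -> legal
(2,5): flips 1 -> legal
(3,0): flips 1 -> legal
(3,4): no bracket -> illegal
(3,5): no bracket -> illegal
(4,1): no bracket -> illegal
(4,2): no bracket -> illegal
(5,0): no bracket -> illegal
(5,1): no bracket -> illegal

Answer: (0,1) (0,2) (0,3) (0,5) (1,1) (1,5) (2,1) (2,5) (3,0)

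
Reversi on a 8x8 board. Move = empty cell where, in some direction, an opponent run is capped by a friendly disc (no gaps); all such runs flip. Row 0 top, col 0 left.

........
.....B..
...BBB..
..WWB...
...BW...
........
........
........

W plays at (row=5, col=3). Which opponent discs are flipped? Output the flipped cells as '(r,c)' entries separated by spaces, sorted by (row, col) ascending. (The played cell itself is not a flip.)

Dir NW: first cell '.' (not opp) -> no flip
Dir N: opp run (4,3) capped by W -> flip
Dir NE: first cell 'W' (not opp) -> no flip
Dir W: first cell '.' (not opp) -> no flip
Dir E: first cell '.' (not opp) -> no flip
Dir SW: first cell '.' (not opp) -> no flip
Dir S: first cell '.' (not opp) -> no flip
Dir SE: first cell '.' (not opp) -> no flip

Answer: (4,3)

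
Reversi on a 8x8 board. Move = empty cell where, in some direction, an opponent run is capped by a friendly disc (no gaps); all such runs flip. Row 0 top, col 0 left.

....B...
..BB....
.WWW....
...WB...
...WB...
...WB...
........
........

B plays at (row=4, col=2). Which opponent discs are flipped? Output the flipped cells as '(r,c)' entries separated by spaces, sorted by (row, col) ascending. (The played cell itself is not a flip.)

Dir NW: first cell '.' (not opp) -> no flip
Dir N: first cell '.' (not opp) -> no flip
Dir NE: opp run (3,3), next='.' -> no flip
Dir W: first cell '.' (not opp) -> no flip
Dir E: opp run (4,3) capped by B -> flip
Dir SW: first cell '.' (not opp) -> no flip
Dir S: first cell '.' (not opp) -> no flip
Dir SE: opp run (5,3), next='.' -> no flip

Answer: (4,3)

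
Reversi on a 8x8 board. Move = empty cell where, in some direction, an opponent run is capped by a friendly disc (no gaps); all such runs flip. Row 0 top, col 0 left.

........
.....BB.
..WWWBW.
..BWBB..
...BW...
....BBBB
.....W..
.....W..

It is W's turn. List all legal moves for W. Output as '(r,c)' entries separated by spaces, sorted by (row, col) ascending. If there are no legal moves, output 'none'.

Answer: (0,4) (0,6) (2,1) (3,1) (3,6) (4,1) (4,2) (4,5) (4,6) (4,7) (5,3) (6,4) (6,6)

Derivation:
(0,4): flips 1 -> legal
(0,5): no bracket -> illegal
(0,6): flips 2 -> legal
(0,7): no bracket -> illegal
(1,4): no bracket -> illegal
(1,7): no bracket -> illegal
(2,1): flips 3 -> legal
(2,7): no bracket -> illegal
(3,1): flips 1 -> legal
(3,6): flips 2 -> legal
(4,1): flips 1 -> legal
(4,2): flips 2 -> legal
(4,5): flips 2 -> legal
(4,6): flips 1 -> legal
(4,7): flips 1 -> legal
(5,2): no bracket -> illegal
(5,3): flips 1 -> legal
(6,3): no bracket -> illegal
(6,4): flips 1 -> legal
(6,6): flips 1 -> legal
(6,7): no bracket -> illegal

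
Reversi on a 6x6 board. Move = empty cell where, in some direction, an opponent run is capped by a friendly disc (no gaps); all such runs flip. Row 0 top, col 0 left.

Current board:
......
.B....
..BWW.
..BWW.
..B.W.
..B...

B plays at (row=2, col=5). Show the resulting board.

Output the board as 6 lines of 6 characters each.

Answer: ......
.B....
..BBBB
..BWW.
..B.W.
..B...

Derivation:
Place B at (2,5); scan 8 dirs for brackets.
Dir NW: first cell '.' (not opp) -> no flip
Dir N: first cell '.' (not opp) -> no flip
Dir NE: edge -> no flip
Dir W: opp run (2,4) (2,3) capped by B -> flip
Dir E: edge -> no flip
Dir SW: opp run (3,4), next='.' -> no flip
Dir S: first cell '.' (not opp) -> no flip
Dir SE: edge -> no flip
All flips: (2,3) (2,4)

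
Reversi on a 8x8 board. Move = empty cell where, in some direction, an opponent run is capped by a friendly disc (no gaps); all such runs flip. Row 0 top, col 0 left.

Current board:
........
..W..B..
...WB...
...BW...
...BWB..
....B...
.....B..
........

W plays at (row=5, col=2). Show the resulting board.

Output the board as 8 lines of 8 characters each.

Place W at (5,2); scan 8 dirs for brackets.
Dir NW: first cell '.' (not opp) -> no flip
Dir N: first cell '.' (not opp) -> no flip
Dir NE: opp run (4,3) capped by W -> flip
Dir W: first cell '.' (not opp) -> no flip
Dir E: first cell '.' (not opp) -> no flip
Dir SW: first cell '.' (not opp) -> no flip
Dir S: first cell '.' (not opp) -> no flip
Dir SE: first cell '.' (not opp) -> no flip
All flips: (4,3)

Answer: ........
..W..B..
...WB...
...BW...
...WWB..
..W.B...
.....B..
........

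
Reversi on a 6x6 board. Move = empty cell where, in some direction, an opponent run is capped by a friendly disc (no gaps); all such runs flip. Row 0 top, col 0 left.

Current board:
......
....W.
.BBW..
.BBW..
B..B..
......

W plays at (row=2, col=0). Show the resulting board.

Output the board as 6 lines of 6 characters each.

Answer: ......
....W.
WWWW..
.BBW..
B..B..
......

Derivation:
Place W at (2,0); scan 8 dirs for brackets.
Dir NW: edge -> no flip
Dir N: first cell '.' (not opp) -> no flip
Dir NE: first cell '.' (not opp) -> no flip
Dir W: edge -> no flip
Dir E: opp run (2,1) (2,2) capped by W -> flip
Dir SW: edge -> no flip
Dir S: first cell '.' (not opp) -> no flip
Dir SE: opp run (3,1), next='.' -> no flip
All flips: (2,1) (2,2)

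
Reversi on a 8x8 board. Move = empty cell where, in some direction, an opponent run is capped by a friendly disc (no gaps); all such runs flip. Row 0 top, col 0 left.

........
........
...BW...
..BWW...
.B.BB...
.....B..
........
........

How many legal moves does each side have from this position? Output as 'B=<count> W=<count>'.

Answer: B=5 W=8

Derivation:
-- B to move --
(1,3): no bracket -> illegal
(1,4): flips 2 -> legal
(1,5): no bracket -> illegal
(2,2): flips 1 -> legal
(2,5): flips 2 -> legal
(3,5): flips 2 -> legal
(4,2): no bracket -> illegal
(4,5): flips 1 -> legal
B mobility = 5
-- W to move --
(1,2): flips 1 -> legal
(1,3): flips 1 -> legal
(1,4): no bracket -> illegal
(2,1): no bracket -> illegal
(2,2): flips 1 -> legal
(3,0): no bracket -> illegal
(3,1): flips 1 -> legal
(3,5): no bracket -> illegal
(4,0): no bracket -> illegal
(4,2): no bracket -> illegal
(4,5): no bracket -> illegal
(4,6): no bracket -> illegal
(5,0): no bracket -> illegal
(5,1): no bracket -> illegal
(5,2): flips 1 -> legal
(5,3): flips 1 -> legal
(5,4): flips 1 -> legal
(5,6): no bracket -> illegal
(6,4): no bracket -> illegal
(6,5): no bracket -> illegal
(6,6): flips 2 -> legal
W mobility = 8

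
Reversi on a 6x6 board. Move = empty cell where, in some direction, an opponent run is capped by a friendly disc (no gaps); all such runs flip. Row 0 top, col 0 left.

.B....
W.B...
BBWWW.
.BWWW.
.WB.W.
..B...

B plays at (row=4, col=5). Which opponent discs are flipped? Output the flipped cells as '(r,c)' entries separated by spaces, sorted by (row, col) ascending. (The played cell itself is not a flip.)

Dir NW: opp run (3,4) (2,3) capped by B -> flip
Dir N: first cell '.' (not opp) -> no flip
Dir NE: edge -> no flip
Dir W: opp run (4,4), next='.' -> no flip
Dir E: edge -> no flip
Dir SW: first cell '.' (not opp) -> no flip
Dir S: first cell '.' (not opp) -> no flip
Dir SE: edge -> no flip

Answer: (2,3) (3,4)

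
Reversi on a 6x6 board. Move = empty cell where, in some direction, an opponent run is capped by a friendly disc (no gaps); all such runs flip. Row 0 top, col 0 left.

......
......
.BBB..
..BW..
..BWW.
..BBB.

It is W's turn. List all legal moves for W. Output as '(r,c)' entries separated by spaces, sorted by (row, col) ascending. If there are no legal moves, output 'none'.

Answer: (1,0) (1,1) (1,3) (3,1) (4,1) (5,1)

Derivation:
(1,0): flips 2 -> legal
(1,1): flips 1 -> legal
(1,2): no bracket -> illegal
(1,3): flips 1 -> legal
(1,4): no bracket -> illegal
(2,0): no bracket -> illegal
(2,4): no bracket -> illegal
(3,0): no bracket -> illegal
(3,1): flips 1 -> legal
(3,4): no bracket -> illegal
(4,1): flips 1 -> legal
(4,5): no bracket -> illegal
(5,1): flips 1 -> legal
(5,5): no bracket -> illegal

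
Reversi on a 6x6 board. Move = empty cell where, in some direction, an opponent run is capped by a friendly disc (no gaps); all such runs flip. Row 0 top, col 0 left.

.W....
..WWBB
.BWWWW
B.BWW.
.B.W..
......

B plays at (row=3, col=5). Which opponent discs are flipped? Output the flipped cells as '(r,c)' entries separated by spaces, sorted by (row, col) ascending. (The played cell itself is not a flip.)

Dir NW: opp run (2,4) (1,3), next='.' -> no flip
Dir N: opp run (2,5) capped by B -> flip
Dir NE: edge -> no flip
Dir W: opp run (3,4) (3,3) capped by B -> flip
Dir E: edge -> no flip
Dir SW: first cell '.' (not opp) -> no flip
Dir S: first cell '.' (not opp) -> no flip
Dir SE: edge -> no flip

Answer: (2,5) (3,3) (3,4)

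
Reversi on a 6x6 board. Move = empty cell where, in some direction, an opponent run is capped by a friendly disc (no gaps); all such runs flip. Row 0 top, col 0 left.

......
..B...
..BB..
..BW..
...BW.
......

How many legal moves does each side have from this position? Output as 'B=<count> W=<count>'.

-- B to move --
(2,4): no bracket -> illegal
(3,4): flips 1 -> legal
(3,5): no bracket -> illegal
(4,2): no bracket -> illegal
(4,5): flips 1 -> legal
(5,3): no bracket -> illegal
(5,4): no bracket -> illegal
(5,5): flips 2 -> legal
B mobility = 3
-- W to move --
(0,1): no bracket -> illegal
(0,2): no bracket -> illegal
(0,3): no bracket -> illegal
(1,1): flips 1 -> legal
(1,3): flips 1 -> legal
(1,4): no bracket -> illegal
(2,1): no bracket -> illegal
(2,4): no bracket -> illegal
(3,1): flips 1 -> legal
(3,4): no bracket -> illegal
(4,1): no bracket -> illegal
(4,2): flips 1 -> legal
(5,2): no bracket -> illegal
(5,3): flips 1 -> legal
(5,4): no bracket -> illegal
W mobility = 5

Answer: B=3 W=5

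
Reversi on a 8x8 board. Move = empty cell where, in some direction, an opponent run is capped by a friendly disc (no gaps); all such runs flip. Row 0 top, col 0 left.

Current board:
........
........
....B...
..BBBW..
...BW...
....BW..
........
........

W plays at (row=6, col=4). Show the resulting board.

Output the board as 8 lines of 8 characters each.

Answer: ........
........
....B...
..BBBW..
...BW...
....WW..
....W...
........

Derivation:
Place W at (6,4); scan 8 dirs for brackets.
Dir NW: first cell '.' (not opp) -> no flip
Dir N: opp run (5,4) capped by W -> flip
Dir NE: first cell 'W' (not opp) -> no flip
Dir W: first cell '.' (not opp) -> no flip
Dir E: first cell '.' (not opp) -> no flip
Dir SW: first cell '.' (not opp) -> no flip
Dir S: first cell '.' (not opp) -> no flip
Dir SE: first cell '.' (not opp) -> no flip
All flips: (5,4)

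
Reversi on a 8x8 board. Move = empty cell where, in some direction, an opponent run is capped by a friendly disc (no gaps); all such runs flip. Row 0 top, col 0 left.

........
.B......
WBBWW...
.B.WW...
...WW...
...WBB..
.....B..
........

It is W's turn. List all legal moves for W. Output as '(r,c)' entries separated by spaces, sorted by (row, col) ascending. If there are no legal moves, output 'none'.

Answer: (0,0) (0,2) (4,2) (5,6) (6,4) (6,6) (7,6)

Derivation:
(0,0): flips 2 -> legal
(0,1): no bracket -> illegal
(0,2): flips 1 -> legal
(1,0): no bracket -> illegal
(1,2): no bracket -> illegal
(1,3): no bracket -> illegal
(3,0): no bracket -> illegal
(3,2): no bracket -> illegal
(4,0): no bracket -> illegal
(4,1): no bracket -> illegal
(4,2): flips 1 -> legal
(4,5): no bracket -> illegal
(4,6): no bracket -> illegal
(5,6): flips 2 -> legal
(6,3): no bracket -> illegal
(6,4): flips 1 -> legal
(6,6): flips 1 -> legal
(7,4): no bracket -> illegal
(7,5): no bracket -> illegal
(7,6): flips 2 -> legal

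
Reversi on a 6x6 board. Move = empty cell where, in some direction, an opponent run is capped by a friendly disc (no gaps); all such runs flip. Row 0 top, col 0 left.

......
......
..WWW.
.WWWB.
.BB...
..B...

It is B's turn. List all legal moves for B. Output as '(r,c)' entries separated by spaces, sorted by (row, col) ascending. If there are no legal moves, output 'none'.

Answer: (1,2) (1,4) (1,5) (2,0) (2,1) (3,0)

Derivation:
(1,1): no bracket -> illegal
(1,2): flips 3 -> legal
(1,3): no bracket -> illegal
(1,4): flips 3 -> legal
(1,5): flips 2 -> legal
(2,0): flips 1 -> legal
(2,1): flips 1 -> legal
(2,5): no bracket -> illegal
(3,0): flips 3 -> legal
(3,5): no bracket -> illegal
(4,0): no bracket -> illegal
(4,3): no bracket -> illegal
(4,4): no bracket -> illegal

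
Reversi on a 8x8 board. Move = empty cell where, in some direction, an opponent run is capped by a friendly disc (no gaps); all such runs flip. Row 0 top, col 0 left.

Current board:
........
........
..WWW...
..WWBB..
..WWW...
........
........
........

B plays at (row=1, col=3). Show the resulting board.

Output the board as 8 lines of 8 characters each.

Place B at (1,3); scan 8 dirs for brackets.
Dir NW: first cell '.' (not opp) -> no flip
Dir N: first cell '.' (not opp) -> no flip
Dir NE: first cell '.' (not opp) -> no flip
Dir W: first cell '.' (not opp) -> no flip
Dir E: first cell '.' (not opp) -> no flip
Dir SW: opp run (2,2), next='.' -> no flip
Dir S: opp run (2,3) (3,3) (4,3), next='.' -> no flip
Dir SE: opp run (2,4) capped by B -> flip
All flips: (2,4)

Answer: ........
...B....
..WWB...
..WWBB..
..WWW...
........
........
........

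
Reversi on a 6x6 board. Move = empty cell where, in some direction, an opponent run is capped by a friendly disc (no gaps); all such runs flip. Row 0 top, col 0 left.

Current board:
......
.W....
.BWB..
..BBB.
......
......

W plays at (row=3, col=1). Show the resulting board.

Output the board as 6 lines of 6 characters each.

Place W at (3,1); scan 8 dirs for brackets.
Dir NW: first cell '.' (not opp) -> no flip
Dir N: opp run (2,1) capped by W -> flip
Dir NE: first cell 'W' (not opp) -> no flip
Dir W: first cell '.' (not opp) -> no flip
Dir E: opp run (3,2) (3,3) (3,4), next='.' -> no flip
Dir SW: first cell '.' (not opp) -> no flip
Dir S: first cell '.' (not opp) -> no flip
Dir SE: first cell '.' (not opp) -> no flip
All flips: (2,1)

Answer: ......
.W....
.WWB..
.WBBB.
......
......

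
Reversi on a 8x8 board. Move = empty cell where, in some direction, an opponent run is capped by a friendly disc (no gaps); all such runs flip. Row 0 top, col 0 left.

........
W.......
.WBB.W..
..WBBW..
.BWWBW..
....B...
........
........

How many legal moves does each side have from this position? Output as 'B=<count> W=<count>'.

-- B to move --
(0,0): no bracket -> illegal
(0,1): no bracket -> illegal
(1,1): no bracket -> illegal
(1,2): no bracket -> illegal
(1,4): no bracket -> illegal
(1,5): no bracket -> illegal
(1,6): flips 1 -> legal
(2,0): flips 1 -> legal
(2,4): no bracket -> illegal
(2,6): flips 1 -> legal
(3,0): no bracket -> illegal
(3,1): flips 1 -> legal
(3,6): flips 2 -> legal
(4,6): flips 1 -> legal
(5,1): flips 1 -> legal
(5,2): flips 3 -> legal
(5,3): flips 1 -> legal
(5,5): no bracket -> illegal
(5,6): flips 1 -> legal
B mobility = 10
-- W to move --
(1,1): no bracket -> illegal
(1,2): flips 3 -> legal
(1,3): flips 2 -> legal
(1,4): flips 1 -> legal
(2,4): flips 3 -> legal
(3,0): no bracket -> illegal
(3,1): no bracket -> illegal
(4,0): flips 1 -> legal
(5,0): flips 1 -> legal
(5,1): no bracket -> illegal
(5,2): no bracket -> illegal
(5,3): flips 1 -> legal
(5,5): no bracket -> illegal
(6,3): flips 1 -> legal
(6,4): no bracket -> illegal
(6,5): flips 1 -> legal
W mobility = 9

Answer: B=10 W=9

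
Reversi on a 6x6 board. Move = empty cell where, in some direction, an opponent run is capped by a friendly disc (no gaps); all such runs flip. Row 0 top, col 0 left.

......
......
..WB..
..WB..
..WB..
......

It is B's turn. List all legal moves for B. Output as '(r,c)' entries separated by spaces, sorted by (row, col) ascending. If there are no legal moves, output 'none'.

(1,1): flips 1 -> legal
(1,2): no bracket -> illegal
(1,3): no bracket -> illegal
(2,1): flips 2 -> legal
(3,1): flips 1 -> legal
(4,1): flips 2 -> legal
(5,1): flips 1 -> legal
(5,2): no bracket -> illegal
(5,3): no bracket -> illegal

Answer: (1,1) (2,1) (3,1) (4,1) (5,1)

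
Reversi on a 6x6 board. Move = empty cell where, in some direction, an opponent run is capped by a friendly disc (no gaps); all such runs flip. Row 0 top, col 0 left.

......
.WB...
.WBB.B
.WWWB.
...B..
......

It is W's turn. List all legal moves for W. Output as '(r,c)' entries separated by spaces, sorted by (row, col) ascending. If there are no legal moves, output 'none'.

(0,1): no bracket -> illegal
(0,2): flips 2 -> legal
(0,3): flips 1 -> legal
(1,3): flips 3 -> legal
(1,4): flips 1 -> legal
(1,5): no bracket -> illegal
(2,4): flips 2 -> legal
(3,5): flips 1 -> legal
(4,2): no bracket -> illegal
(4,4): no bracket -> illegal
(4,5): no bracket -> illegal
(5,2): no bracket -> illegal
(5,3): flips 1 -> legal
(5,4): flips 1 -> legal

Answer: (0,2) (0,3) (1,3) (1,4) (2,4) (3,5) (5,3) (5,4)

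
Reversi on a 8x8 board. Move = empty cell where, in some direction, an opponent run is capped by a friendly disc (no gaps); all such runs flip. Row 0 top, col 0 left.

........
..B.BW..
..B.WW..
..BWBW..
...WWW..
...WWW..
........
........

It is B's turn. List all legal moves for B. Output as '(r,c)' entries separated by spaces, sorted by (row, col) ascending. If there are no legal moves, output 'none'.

Answer: (1,6) (3,6) (5,2) (5,6) (6,4) (6,5) (6,6)

Derivation:
(0,4): no bracket -> illegal
(0,5): no bracket -> illegal
(0,6): no bracket -> illegal
(1,3): no bracket -> illegal
(1,6): flips 2 -> legal
(2,3): no bracket -> illegal
(2,6): no bracket -> illegal
(3,6): flips 2 -> legal
(4,2): no bracket -> illegal
(4,6): no bracket -> illegal
(5,2): flips 1 -> legal
(5,6): flips 1 -> legal
(6,2): no bracket -> illegal
(6,3): no bracket -> illegal
(6,4): flips 2 -> legal
(6,5): flips 2 -> legal
(6,6): flips 3 -> legal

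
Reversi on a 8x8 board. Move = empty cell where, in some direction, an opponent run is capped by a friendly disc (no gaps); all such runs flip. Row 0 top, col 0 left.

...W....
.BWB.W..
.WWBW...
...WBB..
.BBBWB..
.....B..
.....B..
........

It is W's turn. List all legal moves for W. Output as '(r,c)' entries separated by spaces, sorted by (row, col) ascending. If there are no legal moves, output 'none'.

Answer: (0,0) (0,1) (0,2) (0,4) (1,0) (1,4) (2,6) (3,6) (4,0) (4,6) (5,1) (5,3) (5,6) (6,6)

Derivation:
(0,0): flips 1 -> legal
(0,1): flips 1 -> legal
(0,2): flips 1 -> legal
(0,4): flips 1 -> legal
(1,0): flips 1 -> legal
(1,4): flips 1 -> legal
(2,0): no bracket -> illegal
(2,5): no bracket -> illegal
(2,6): flips 1 -> legal
(3,0): no bracket -> illegal
(3,1): no bracket -> illegal
(3,2): no bracket -> illegal
(3,6): flips 2 -> legal
(4,0): flips 3 -> legal
(4,6): flips 2 -> legal
(5,0): no bracket -> illegal
(5,1): flips 1 -> legal
(5,2): no bracket -> illegal
(5,3): flips 1 -> legal
(5,4): no bracket -> illegal
(5,6): flips 3 -> legal
(6,4): no bracket -> illegal
(6,6): flips 1 -> legal
(7,4): no bracket -> illegal
(7,5): no bracket -> illegal
(7,6): no bracket -> illegal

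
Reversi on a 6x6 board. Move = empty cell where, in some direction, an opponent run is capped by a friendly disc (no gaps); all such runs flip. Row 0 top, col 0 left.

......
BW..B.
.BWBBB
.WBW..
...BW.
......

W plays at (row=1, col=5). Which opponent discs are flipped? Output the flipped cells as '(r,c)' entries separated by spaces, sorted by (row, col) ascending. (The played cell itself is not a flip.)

Answer: (2,4)

Derivation:
Dir NW: first cell '.' (not opp) -> no flip
Dir N: first cell '.' (not opp) -> no flip
Dir NE: edge -> no flip
Dir W: opp run (1,4), next='.' -> no flip
Dir E: edge -> no flip
Dir SW: opp run (2,4) capped by W -> flip
Dir S: opp run (2,5), next='.' -> no flip
Dir SE: edge -> no flip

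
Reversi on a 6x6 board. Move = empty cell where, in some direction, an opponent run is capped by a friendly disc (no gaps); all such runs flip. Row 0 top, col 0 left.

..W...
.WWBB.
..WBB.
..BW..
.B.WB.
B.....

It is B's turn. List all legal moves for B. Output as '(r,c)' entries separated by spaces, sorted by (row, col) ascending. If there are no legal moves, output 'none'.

(0,0): flips 3 -> legal
(0,1): flips 1 -> legal
(0,3): no bracket -> illegal
(1,0): flips 2 -> legal
(2,0): no bracket -> illegal
(2,1): flips 1 -> legal
(3,1): flips 1 -> legal
(3,4): flips 1 -> legal
(4,2): flips 2 -> legal
(5,2): no bracket -> illegal
(5,3): flips 2 -> legal
(5,4): flips 1 -> legal

Answer: (0,0) (0,1) (1,0) (2,1) (3,1) (3,4) (4,2) (5,3) (5,4)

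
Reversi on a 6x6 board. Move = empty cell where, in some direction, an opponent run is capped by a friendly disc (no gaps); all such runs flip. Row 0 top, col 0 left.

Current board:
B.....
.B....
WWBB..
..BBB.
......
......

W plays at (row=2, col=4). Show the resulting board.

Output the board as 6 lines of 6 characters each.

Place W at (2,4); scan 8 dirs for brackets.
Dir NW: first cell '.' (not opp) -> no flip
Dir N: first cell '.' (not opp) -> no flip
Dir NE: first cell '.' (not opp) -> no flip
Dir W: opp run (2,3) (2,2) capped by W -> flip
Dir E: first cell '.' (not opp) -> no flip
Dir SW: opp run (3,3), next='.' -> no flip
Dir S: opp run (3,4), next='.' -> no flip
Dir SE: first cell '.' (not opp) -> no flip
All flips: (2,2) (2,3)

Answer: B.....
.B....
WWWWW.
..BBB.
......
......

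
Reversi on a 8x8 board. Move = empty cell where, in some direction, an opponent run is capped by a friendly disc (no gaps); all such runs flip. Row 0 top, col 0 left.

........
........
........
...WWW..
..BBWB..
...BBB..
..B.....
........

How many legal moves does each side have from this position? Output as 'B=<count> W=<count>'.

-- B to move --
(2,2): flips 2 -> legal
(2,3): flips 2 -> legal
(2,4): flips 3 -> legal
(2,5): flips 2 -> legal
(2,6): flips 2 -> legal
(3,2): no bracket -> illegal
(3,6): no bracket -> illegal
(4,6): no bracket -> illegal
B mobility = 5
-- W to move --
(3,1): no bracket -> illegal
(3,2): no bracket -> illegal
(3,6): no bracket -> illegal
(4,1): flips 2 -> legal
(4,6): flips 1 -> legal
(5,1): flips 1 -> legal
(5,2): flips 1 -> legal
(5,6): flips 1 -> legal
(6,1): no bracket -> illegal
(6,3): flips 2 -> legal
(6,4): flips 1 -> legal
(6,5): flips 2 -> legal
(6,6): flips 1 -> legal
(7,1): flips 2 -> legal
(7,2): no bracket -> illegal
(7,3): no bracket -> illegal
W mobility = 10

Answer: B=5 W=10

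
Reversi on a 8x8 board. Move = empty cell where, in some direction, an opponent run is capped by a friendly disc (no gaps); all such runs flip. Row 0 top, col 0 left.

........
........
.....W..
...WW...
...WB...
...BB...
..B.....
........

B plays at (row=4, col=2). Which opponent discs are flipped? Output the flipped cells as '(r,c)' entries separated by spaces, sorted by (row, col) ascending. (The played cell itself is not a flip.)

Answer: (4,3)

Derivation:
Dir NW: first cell '.' (not opp) -> no flip
Dir N: first cell '.' (not opp) -> no flip
Dir NE: opp run (3,3), next='.' -> no flip
Dir W: first cell '.' (not opp) -> no flip
Dir E: opp run (4,3) capped by B -> flip
Dir SW: first cell '.' (not opp) -> no flip
Dir S: first cell '.' (not opp) -> no flip
Dir SE: first cell 'B' (not opp) -> no flip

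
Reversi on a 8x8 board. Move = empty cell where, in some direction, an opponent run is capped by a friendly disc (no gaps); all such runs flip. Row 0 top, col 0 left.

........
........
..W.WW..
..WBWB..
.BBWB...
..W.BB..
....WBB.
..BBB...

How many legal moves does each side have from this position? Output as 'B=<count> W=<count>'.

-- B to move --
(1,1): flips 1 -> legal
(1,2): flips 2 -> legal
(1,3): flips 1 -> legal
(1,4): flips 2 -> legal
(1,5): flips 2 -> legal
(1,6): no bracket -> illegal
(2,1): flips 2 -> legal
(2,3): flips 1 -> legal
(2,6): no bracket -> illegal
(3,1): flips 1 -> legal
(3,6): no bracket -> illegal
(4,5): no bracket -> illegal
(5,1): no bracket -> illegal
(5,3): flips 1 -> legal
(6,1): no bracket -> illegal
(6,2): flips 1 -> legal
(6,3): flips 2 -> legal
(7,5): no bracket -> illegal
B mobility = 11
-- W to move --
(2,3): flips 1 -> legal
(2,6): no bracket -> illegal
(3,0): flips 1 -> legal
(3,1): no bracket -> illegal
(3,6): flips 1 -> legal
(4,0): flips 2 -> legal
(4,5): flips 2 -> legal
(4,6): flips 2 -> legal
(5,0): flips 1 -> legal
(5,1): flips 2 -> legal
(5,3): no bracket -> illegal
(5,6): no bracket -> illegal
(5,7): no bracket -> illegal
(6,1): no bracket -> illegal
(6,2): no bracket -> illegal
(6,3): no bracket -> illegal
(6,7): flips 2 -> legal
(7,1): no bracket -> illegal
(7,5): no bracket -> illegal
(7,6): flips 2 -> legal
(7,7): flips 4 -> legal
W mobility = 11

Answer: B=11 W=11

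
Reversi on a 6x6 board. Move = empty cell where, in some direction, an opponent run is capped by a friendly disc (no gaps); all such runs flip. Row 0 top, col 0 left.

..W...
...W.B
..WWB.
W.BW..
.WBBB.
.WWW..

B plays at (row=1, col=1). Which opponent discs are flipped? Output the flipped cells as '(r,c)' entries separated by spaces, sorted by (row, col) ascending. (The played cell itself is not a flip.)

Answer: (2,2) (3,3)

Derivation:
Dir NW: first cell '.' (not opp) -> no flip
Dir N: first cell '.' (not opp) -> no flip
Dir NE: opp run (0,2), next=edge -> no flip
Dir W: first cell '.' (not opp) -> no flip
Dir E: first cell '.' (not opp) -> no flip
Dir SW: first cell '.' (not opp) -> no flip
Dir S: first cell '.' (not opp) -> no flip
Dir SE: opp run (2,2) (3,3) capped by B -> flip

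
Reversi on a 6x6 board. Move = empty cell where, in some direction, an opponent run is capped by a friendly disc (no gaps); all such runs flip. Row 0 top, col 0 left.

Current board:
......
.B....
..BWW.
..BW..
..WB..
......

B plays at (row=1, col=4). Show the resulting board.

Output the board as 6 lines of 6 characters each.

Answer: ......
.B..B.
..BBW.
..BW..
..WB..
......

Derivation:
Place B at (1,4); scan 8 dirs for brackets.
Dir NW: first cell '.' (not opp) -> no flip
Dir N: first cell '.' (not opp) -> no flip
Dir NE: first cell '.' (not opp) -> no flip
Dir W: first cell '.' (not opp) -> no flip
Dir E: first cell '.' (not opp) -> no flip
Dir SW: opp run (2,3) capped by B -> flip
Dir S: opp run (2,4), next='.' -> no flip
Dir SE: first cell '.' (not opp) -> no flip
All flips: (2,3)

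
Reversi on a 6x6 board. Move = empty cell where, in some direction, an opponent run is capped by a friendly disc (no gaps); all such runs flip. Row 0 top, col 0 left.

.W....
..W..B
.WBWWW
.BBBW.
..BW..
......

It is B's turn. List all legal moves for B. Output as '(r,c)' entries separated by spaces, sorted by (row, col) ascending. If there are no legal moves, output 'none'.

Answer: (0,2) (1,0) (1,1) (1,3) (1,4) (2,0) (3,5) (4,4) (5,3) (5,4)

Derivation:
(0,0): no bracket -> illegal
(0,2): flips 1 -> legal
(0,3): no bracket -> illegal
(1,0): flips 1 -> legal
(1,1): flips 1 -> legal
(1,3): flips 1 -> legal
(1,4): flips 1 -> legal
(2,0): flips 1 -> legal
(3,0): no bracket -> illegal
(3,5): flips 2 -> legal
(4,4): flips 1 -> legal
(4,5): no bracket -> illegal
(5,2): no bracket -> illegal
(5,3): flips 1 -> legal
(5,4): flips 1 -> legal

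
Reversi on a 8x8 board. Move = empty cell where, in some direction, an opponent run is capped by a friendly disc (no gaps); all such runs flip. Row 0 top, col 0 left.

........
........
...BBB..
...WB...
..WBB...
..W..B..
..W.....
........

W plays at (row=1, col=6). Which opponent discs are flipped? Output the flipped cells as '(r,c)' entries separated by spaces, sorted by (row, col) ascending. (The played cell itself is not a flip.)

Answer: (2,5) (3,4) (4,3)

Derivation:
Dir NW: first cell '.' (not opp) -> no flip
Dir N: first cell '.' (not opp) -> no flip
Dir NE: first cell '.' (not opp) -> no flip
Dir W: first cell '.' (not opp) -> no flip
Dir E: first cell '.' (not opp) -> no flip
Dir SW: opp run (2,5) (3,4) (4,3) capped by W -> flip
Dir S: first cell '.' (not opp) -> no flip
Dir SE: first cell '.' (not opp) -> no flip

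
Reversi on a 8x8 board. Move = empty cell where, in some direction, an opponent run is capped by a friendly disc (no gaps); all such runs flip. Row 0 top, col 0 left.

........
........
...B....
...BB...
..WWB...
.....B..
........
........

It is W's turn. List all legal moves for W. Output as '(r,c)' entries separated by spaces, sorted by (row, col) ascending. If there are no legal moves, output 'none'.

Answer: (1,3) (2,4) (2,5) (4,5)

Derivation:
(1,2): no bracket -> illegal
(1,3): flips 2 -> legal
(1,4): no bracket -> illegal
(2,2): no bracket -> illegal
(2,4): flips 1 -> legal
(2,5): flips 1 -> legal
(3,2): no bracket -> illegal
(3,5): no bracket -> illegal
(4,5): flips 1 -> legal
(4,6): no bracket -> illegal
(5,3): no bracket -> illegal
(5,4): no bracket -> illegal
(5,6): no bracket -> illegal
(6,4): no bracket -> illegal
(6,5): no bracket -> illegal
(6,6): no bracket -> illegal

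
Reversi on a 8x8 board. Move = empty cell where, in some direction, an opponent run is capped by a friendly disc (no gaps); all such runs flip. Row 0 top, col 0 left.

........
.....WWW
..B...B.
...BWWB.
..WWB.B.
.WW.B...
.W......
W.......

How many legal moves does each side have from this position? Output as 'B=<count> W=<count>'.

-- B to move --
(0,4): flips 1 -> legal
(0,5): no bracket -> illegal
(0,6): flips 1 -> legal
(0,7): no bracket -> illegal
(1,4): no bracket -> illegal
(2,3): no bracket -> illegal
(2,4): flips 2 -> legal
(2,5): no bracket -> illegal
(2,7): no bracket -> illegal
(3,1): no bracket -> illegal
(3,2): flips 1 -> legal
(4,0): no bracket -> illegal
(4,1): flips 2 -> legal
(4,5): no bracket -> illegal
(5,0): no bracket -> illegal
(5,3): flips 1 -> legal
(6,0): flips 2 -> legal
(6,2): no bracket -> illegal
(6,3): no bracket -> illegal
(7,1): no bracket -> illegal
(7,2): no bracket -> illegal
B mobility = 7
-- W to move --
(1,1): no bracket -> illegal
(1,2): no bracket -> illegal
(1,3): no bracket -> illegal
(2,1): no bracket -> illegal
(2,3): flips 1 -> legal
(2,4): flips 1 -> legal
(2,5): no bracket -> illegal
(2,7): no bracket -> illegal
(3,1): no bracket -> illegal
(3,2): flips 1 -> legal
(3,7): flips 2 -> legal
(4,5): flips 1 -> legal
(4,7): no bracket -> illegal
(5,3): flips 1 -> legal
(5,5): no bracket -> illegal
(5,6): flips 3 -> legal
(5,7): flips 1 -> legal
(6,3): no bracket -> illegal
(6,4): flips 2 -> legal
(6,5): flips 1 -> legal
W mobility = 10

Answer: B=7 W=10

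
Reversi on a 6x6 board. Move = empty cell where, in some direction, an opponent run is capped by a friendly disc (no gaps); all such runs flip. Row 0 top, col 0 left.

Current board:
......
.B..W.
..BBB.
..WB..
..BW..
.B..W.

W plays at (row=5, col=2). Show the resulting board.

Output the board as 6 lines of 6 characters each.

Answer: ......
.B..W.
..BBB.
..WB..
..WW..
.BW.W.

Derivation:
Place W at (5,2); scan 8 dirs for brackets.
Dir NW: first cell '.' (not opp) -> no flip
Dir N: opp run (4,2) capped by W -> flip
Dir NE: first cell 'W' (not opp) -> no flip
Dir W: opp run (5,1), next='.' -> no flip
Dir E: first cell '.' (not opp) -> no flip
Dir SW: edge -> no flip
Dir S: edge -> no flip
Dir SE: edge -> no flip
All flips: (4,2)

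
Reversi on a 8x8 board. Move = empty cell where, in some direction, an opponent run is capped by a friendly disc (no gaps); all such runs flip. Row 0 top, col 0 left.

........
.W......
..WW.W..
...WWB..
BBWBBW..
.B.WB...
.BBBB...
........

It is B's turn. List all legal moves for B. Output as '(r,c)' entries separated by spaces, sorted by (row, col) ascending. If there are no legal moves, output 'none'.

Answer: (0,0) (1,3) (1,5) (1,6) (2,4) (3,1) (3,2) (3,6) (4,6) (5,2) (5,5)

Derivation:
(0,0): flips 3 -> legal
(0,1): no bracket -> illegal
(0,2): no bracket -> illegal
(1,0): no bracket -> illegal
(1,2): no bracket -> illegal
(1,3): flips 2 -> legal
(1,4): no bracket -> illegal
(1,5): flips 1 -> legal
(1,6): flips 2 -> legal
(2,0): no bracket -> illegal
(2,1): no bracket -> illegal
(2,4): flips 3 -> legal
(2,6): no bracket -> illegal
(3,1): flips 2 -> legal
(3,2): flips 2 -> legal
(3,6): flips 1 -> legal
(4,6): flips 1 -> legal
(5,2): flips 1 -> legal
(5,5): flips 1 -> legal
(5,6): no bracket -> illegal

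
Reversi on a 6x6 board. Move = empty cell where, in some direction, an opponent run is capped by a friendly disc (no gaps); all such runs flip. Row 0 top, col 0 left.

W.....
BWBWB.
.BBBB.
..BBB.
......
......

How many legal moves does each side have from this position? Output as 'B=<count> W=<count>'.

-- B to move --
(0,1): flips 1 -> legal
(0,2): flips 1 -> legal
(0,3): flips 1 -> legal
(0,4): flips 1 -> legal
(2,0): no bracket -> illegal
B mobility = 4
-- W to move --
(0,1): no bracket -> illegal
(0,2): no bracket -> illegal
(0,3): no bracket -> illegal
(0,4): no bracket -> illegal
(0,5): no bracket -> illegal
(1,5): flips 1 -> legal
(2,0): flips 1 -> legal
(2,5): no bracket -> illegal
(3,0): no bracket -> illegal
(3,1): flips 2 -> legal
(3,5): flips 1 -> legal
(4,1): no bracket -> illegal
(4,2): no bracket -> illegal
(4,3): flips 2 -> legal
(4,4): flips 2 -> legal
(4,5): no bracket -> illegal
W mobility = 6

Answer: B=4 W=6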